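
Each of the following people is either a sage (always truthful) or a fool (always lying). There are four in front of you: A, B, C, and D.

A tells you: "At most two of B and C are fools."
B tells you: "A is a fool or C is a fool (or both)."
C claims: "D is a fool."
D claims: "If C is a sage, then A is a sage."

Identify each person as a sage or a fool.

A: sage, B: sage, C: fool, D: sage

Regardless of anyone's role, A's statement is true, so A is a sage.
With that fixed, D's statement is true, so D is a sage.
With that fixed, C's statement is false, so C is a fool.
With that fixed, B's statement is true, so B is a sage.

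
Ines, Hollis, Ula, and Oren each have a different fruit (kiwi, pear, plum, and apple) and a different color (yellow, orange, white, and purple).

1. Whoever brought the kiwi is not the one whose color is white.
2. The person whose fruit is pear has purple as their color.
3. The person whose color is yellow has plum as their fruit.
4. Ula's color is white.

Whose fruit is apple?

With clues 1–4, Hollis, Ines, and Oren are impossible for the one with fruit apple.
That leaves Ula.

Ula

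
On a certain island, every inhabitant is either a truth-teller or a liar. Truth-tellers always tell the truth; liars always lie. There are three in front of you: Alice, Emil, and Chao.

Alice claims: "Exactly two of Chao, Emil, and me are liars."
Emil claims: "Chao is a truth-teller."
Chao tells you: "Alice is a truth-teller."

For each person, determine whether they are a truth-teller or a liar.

Alice: liar, Emil: liar, Chao: liar

Consider Alice. Suppose Alice is a truth-teller.
Then no assignment of the remaining roles makes every statement match its speaker's type — contradiction.
So Alice is a liar.
With that fixed, Chao's statement is false, so Chao is a liar.
With that fixed, Emil's statement is false, so Emil is a liar.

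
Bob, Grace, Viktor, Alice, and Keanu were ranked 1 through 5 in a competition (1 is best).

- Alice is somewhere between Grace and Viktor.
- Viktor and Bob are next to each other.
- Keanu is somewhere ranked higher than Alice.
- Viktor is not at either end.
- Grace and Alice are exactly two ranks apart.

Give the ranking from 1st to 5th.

From clue 1: Alice is in {2,3,4}.
From clues 1–3: Alice is in {3,4}.
From clues 1–5: Grace → rank 1, Keanu → rank 2, Alice → rank 3, Viktor → rank 4, Bob → rank 5.

Grace, Keanu, Alice, Viktor, Bob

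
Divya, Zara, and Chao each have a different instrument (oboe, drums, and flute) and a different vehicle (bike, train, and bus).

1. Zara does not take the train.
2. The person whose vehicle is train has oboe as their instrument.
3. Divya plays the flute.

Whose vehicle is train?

Chao

Clue 1 rules out Zara for the one with vehicle train.
With clues 1–3, Divya is impossible for the one with vehicle train.
That leaves Chao.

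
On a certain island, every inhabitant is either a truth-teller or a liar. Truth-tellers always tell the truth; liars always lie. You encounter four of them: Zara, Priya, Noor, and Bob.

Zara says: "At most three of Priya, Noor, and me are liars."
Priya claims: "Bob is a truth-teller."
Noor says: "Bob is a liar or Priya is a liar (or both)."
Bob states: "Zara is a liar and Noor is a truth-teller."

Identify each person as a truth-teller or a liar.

Regardless of anyone's role, Zara's statement is true, so Zara is a truth-teller.
With that fixed, Bob's statement is false, so Bob is a liar.
With that fixed, Priya's statement is false, so Priya is a liar.
With that fixed, Noor's statement is true, so Noor is a truth-teller.

Zara: truth-teller, Priya: liar, Noor: truth-teller, Bob: liar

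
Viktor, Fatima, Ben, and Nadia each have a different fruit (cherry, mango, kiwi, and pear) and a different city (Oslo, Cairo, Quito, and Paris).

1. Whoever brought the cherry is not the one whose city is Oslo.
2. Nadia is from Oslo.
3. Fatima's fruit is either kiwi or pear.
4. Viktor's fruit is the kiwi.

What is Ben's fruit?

cherry

With clues 1–4, kiwi, mango, and pear are impossible for Ben's fruit.
That leaves cherry.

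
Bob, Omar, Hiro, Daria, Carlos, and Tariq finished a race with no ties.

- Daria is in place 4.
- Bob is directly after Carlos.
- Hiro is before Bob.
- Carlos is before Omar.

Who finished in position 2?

Carlos

With clue 1, Daria is ruled out for place 2.
With clues 1–3, Bob is ruled out for place 2.
With clues 1–4, Hiro, Omar, and Tariq are ruled out for place 2.
So place 2 is Carlos.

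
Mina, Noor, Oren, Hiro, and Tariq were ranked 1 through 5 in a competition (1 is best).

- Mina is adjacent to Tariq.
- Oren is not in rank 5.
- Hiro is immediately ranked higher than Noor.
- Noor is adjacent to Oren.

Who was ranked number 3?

Oren

With clues 1–3, Hiro is ruled out for rank 3.
With clues 1–4, Mina, Noor, and Tariq are ruled out for rank 3.
So rank 3 is Oren.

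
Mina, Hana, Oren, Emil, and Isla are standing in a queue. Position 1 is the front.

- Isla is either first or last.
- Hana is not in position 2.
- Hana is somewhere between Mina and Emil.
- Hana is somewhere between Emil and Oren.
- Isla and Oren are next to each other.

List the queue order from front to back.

Isla, Oren, Mina, Hana, Emil

From clue 1: Isla is in {1,5}.
From clues 1–3: Hana is in {3,4}.
From clues 1–5: Isla → position 1, Oren → position 2, Mina → position 3, Hana → position 4, Emil → position 5.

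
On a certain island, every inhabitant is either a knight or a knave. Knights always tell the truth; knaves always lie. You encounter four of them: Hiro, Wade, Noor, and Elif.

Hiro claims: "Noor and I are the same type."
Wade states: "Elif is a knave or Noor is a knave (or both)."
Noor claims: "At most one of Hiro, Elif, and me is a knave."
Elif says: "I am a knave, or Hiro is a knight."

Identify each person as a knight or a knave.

Consider Hiro. Suppose Hiro is a knave.
Then whichever role Elif has, Elif's statement has the wrong truth value — contradiction.
So Hiro is a knight.
With that fixed, Elif's statement is true, so Elif is a knight.
With that fixed, Noor's statement is true, so Noor is a knight.
With that fixed, Wade's statement is false, so Wade is a knave.

Hiro: knight, Wade: knave, Noor: knight, Elif: knight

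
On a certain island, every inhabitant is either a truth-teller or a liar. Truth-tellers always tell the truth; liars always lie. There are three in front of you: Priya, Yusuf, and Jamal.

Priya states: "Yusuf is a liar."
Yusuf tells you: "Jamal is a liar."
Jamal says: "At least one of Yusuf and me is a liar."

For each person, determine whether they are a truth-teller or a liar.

Priya: truth-teller, Yusuf: liar, Jamal: truth-teller

Consider Priya. Suppose Priya is a liar.
Then no assignment of the remaining roles makes every statement match its speaker's type — contradiction.
So Priya is a truth-teller.
Consider Yusuf. Suppose Yusuf is a truth-teller.
Then Priya's statement comes out false, contradicting Priya being a truth-teller.
So Yusuf is a liar.
With that fixed, Jamal's statement is true, so Jamal is a truth-teller.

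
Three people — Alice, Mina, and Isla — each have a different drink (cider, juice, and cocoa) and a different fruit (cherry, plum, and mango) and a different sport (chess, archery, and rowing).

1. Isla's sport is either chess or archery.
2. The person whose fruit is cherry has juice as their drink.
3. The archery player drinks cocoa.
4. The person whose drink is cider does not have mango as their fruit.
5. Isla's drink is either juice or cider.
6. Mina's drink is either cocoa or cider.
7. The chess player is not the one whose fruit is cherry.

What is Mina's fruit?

With clues 1–6, cherry is impossible for Mina's fruit.
With clues 1–7, plum is impossible for Mina's fruit.
That leaves mango.

mango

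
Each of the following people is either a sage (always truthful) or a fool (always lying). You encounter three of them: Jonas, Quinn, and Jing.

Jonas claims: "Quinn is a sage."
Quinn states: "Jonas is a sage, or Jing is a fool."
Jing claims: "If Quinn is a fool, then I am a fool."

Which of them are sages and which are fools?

Consider Jonas. Suppose Jonas is a fool.
Then no assignment of the remaining roles makes every statement match its speaker's type — contradiction.
So Jonas is a sage.
With that fixed, Quinn's statement is true, so Quinn is a sage.
With that fixed, Jing's statement is true, so Jing is a sage.

Jonas: sage, Quinn: sage, Jing: sage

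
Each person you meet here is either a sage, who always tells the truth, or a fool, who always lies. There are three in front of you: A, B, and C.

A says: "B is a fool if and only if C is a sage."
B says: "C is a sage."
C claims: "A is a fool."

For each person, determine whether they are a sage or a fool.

A: fool, B: sage, C: sage

Consider A. Suppose A is a sage.
Then no assignment of the remaining roles makes every statement match its speaker's type — contradiction.
So A is a fool.
With that fixed, C's statement is true, so C is a sage.
With that fixed, B's statement is true, so B is a sage.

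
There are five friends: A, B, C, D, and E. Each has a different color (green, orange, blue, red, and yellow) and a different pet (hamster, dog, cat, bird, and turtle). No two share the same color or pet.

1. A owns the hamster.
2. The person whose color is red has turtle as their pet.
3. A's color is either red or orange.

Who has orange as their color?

A

With clues 1–3, B, C, D, and E are impossible for the one with color orange.
That leaves A.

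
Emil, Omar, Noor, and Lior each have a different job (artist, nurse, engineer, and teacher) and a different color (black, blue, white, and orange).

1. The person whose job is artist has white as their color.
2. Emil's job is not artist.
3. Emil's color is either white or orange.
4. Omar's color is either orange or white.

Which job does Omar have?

artist

With clues 1–4, engineer, nurse, and teacher are impossible for Omar's job.
That leaves artist.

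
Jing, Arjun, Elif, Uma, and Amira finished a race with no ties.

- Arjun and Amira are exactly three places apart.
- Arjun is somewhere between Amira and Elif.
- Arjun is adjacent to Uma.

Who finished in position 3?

Uma

With clue 1, Amira and Arjun are ruled out for place 3.
With clues 1–2, Elif is ruled out for place 3.
With clues 1–3, Jing is ruled out for place 3.
So place 3 is Uma.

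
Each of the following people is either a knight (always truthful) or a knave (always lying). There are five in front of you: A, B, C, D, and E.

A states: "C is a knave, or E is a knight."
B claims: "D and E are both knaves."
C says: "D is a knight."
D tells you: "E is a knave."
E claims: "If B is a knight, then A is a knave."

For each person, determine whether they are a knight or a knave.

Consider A. Suppose A is a knave.
Then no assignment of the remaining roles makes every statement match its speaker's type — contradiction.
So A is a knight.
Consider B. Suppose B is a knight.
Then no assignment of the remaining roles makes every statement match its speaker's type — contradiction.
So B is a knave.
With that fixed, E's statement is true, so E is a knight.
With that fixed, D's statement is false, so D is a knave.
With that fixed, C's statement is false, so C is a knave.

A: knight, B: knave, C: knave, D: knave, E: knight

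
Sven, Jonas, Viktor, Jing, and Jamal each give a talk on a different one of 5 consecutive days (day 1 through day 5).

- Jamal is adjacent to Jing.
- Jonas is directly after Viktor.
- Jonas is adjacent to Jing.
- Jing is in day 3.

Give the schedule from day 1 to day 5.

From clues 1–2: Sven is in {1,3,5}.
From clues 1–3: Sven is in {1,5}.
From clues 1–4: Viktor → day 1, Jonas → day 2, Jing → day 3, Jamal → day 4, Sven → day 5.

Viktor, Jonas, Jing, Jamal, Sven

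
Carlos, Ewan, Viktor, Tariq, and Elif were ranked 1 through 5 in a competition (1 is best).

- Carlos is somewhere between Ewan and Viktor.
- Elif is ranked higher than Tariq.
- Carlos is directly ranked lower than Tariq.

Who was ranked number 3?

With clues 1–3, Carlos, Elif, Ewan, and Viktor are ruled out for rank 3.
So rank 3 is Tariq.

Tariq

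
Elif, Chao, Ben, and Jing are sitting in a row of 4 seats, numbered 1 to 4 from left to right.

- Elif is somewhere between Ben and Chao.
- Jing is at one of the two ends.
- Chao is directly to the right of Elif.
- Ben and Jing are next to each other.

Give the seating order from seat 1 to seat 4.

From clue 1: Elif is in {2,3}.
From clues 1–4: Jing → seat 1, Ben → seat 2, Elif → seat 3, Chao → seat 4.

Jing, Ben, Elif, Chao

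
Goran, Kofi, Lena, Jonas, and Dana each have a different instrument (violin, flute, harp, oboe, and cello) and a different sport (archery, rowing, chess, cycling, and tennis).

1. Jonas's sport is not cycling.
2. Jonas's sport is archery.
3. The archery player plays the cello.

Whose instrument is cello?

Jonas

With clues 1–3, Dana, Goran, Kofi, and Lena are impossible for the one with instrument cello.
That leaves Jonas.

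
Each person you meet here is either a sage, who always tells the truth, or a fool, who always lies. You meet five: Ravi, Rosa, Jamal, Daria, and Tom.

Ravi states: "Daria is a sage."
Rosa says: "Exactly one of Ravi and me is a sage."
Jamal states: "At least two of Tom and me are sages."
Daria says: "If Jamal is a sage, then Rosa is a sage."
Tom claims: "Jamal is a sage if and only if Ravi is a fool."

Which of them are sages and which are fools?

Consider Ravi. Suppose Ravi is a sage.
Then whichever role Rosa has, Rosa's statement has the wrong truth value — contradiction.
So Ravi is a fool.
Consider Rosa. Suppose Rosa is a sage.
Then no assignment of the remaining roles makes every statement match its speaker's type — contradiction.
So Rosa is a fool.
Consider Jamal. Suppose Jamal is a fool.
Then no assignment of the remaining roles makes every statement match its speaker's type — contradiction.
So Jamal is a sage.
With that fixed, Daria's statement is false, so Daria is a fool.
With that fixed, Tom's statement is true, so Tom is a sage.

Ravi: fool, Rosa: fool, Jamal: sage, Daria: fool, Tom: sage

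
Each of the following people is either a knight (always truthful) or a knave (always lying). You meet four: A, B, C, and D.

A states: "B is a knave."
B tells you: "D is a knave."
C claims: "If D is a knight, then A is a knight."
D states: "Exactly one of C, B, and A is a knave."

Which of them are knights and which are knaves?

A: knight, B: knave, C: knight, D: knight

Consider A. Suppose A is a knave.
Then no assignment of the remaining roles makes every statement match its speaker's type — contradiction.
So A is a knight.
With that fixed, C's statement is true, so C is a knight.
Consider B. Suppose B is a knight.
Then A's statement comes out false, contradicting A being a knight.
So B is a knave.
With that fixed, D's statement is true, so D is a knight.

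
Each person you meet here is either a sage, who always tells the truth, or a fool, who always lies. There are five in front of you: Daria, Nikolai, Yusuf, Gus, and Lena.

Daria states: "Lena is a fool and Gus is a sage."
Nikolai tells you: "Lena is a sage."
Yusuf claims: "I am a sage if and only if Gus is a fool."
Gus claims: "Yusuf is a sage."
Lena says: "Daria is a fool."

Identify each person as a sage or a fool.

Consider Daria. Suppose Daria is a sage.
Then no assignment of the remaining roles makes every statement match its speaker's type — contradiction.
So Daria is a fool.
With that fixed, Lena's statement is true, so Lena is a sage.
With that fixed, Nikolai's statement is true, so Nikolai is a sage.
Consider Yusuf. Suppose Yusuf is a sage.
Then no assignment of the remaining roles makes every statement match its speaker's type — contradiction.
So Yusuf is a fool.
With that fixed, Gus's statement is false, so Gus is a fool.

Daria: fool, Nikolai: sage, Yusuf: fool, Gus: fool, Lena: sage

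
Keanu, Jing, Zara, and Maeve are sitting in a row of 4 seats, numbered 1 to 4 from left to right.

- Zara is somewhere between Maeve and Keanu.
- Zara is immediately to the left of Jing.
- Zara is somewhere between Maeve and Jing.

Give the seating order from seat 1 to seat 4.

From clue 1: Zara is in {2,3}.
From clues 1–2: Zara → seat 2, Jing → seat 3.
From clues 1–3: Maeve → seat 1, Keanu → seat 4.

Maeve, Zara, Jing, Keanu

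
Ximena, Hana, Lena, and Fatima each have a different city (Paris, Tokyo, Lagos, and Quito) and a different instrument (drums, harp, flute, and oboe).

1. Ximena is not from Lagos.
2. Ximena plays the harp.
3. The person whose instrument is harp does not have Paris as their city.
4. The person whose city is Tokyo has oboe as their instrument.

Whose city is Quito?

With clues 1–4, Fatima, Hana, and Lena are impossible for the one with city Quito.
That leaves Ximena.

Ximena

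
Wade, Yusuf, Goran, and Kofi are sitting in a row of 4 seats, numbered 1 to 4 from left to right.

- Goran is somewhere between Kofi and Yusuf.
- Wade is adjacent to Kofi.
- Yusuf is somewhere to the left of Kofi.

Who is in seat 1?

With clue 1, Goran is ruled out for seat 1.
With clues 1–3, Kofi and Wade are ruled out for seat 1.
So seat 1 is Yusuf.

Yusuf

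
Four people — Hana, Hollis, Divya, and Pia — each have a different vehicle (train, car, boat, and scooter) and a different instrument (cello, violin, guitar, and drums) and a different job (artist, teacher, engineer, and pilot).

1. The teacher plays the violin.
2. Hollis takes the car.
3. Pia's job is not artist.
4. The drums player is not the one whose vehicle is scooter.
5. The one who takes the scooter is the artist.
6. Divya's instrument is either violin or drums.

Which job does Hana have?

artist

With clues 1–6, engineer, pilot, and teacher are impossible for Hana's job.
That leaves artist.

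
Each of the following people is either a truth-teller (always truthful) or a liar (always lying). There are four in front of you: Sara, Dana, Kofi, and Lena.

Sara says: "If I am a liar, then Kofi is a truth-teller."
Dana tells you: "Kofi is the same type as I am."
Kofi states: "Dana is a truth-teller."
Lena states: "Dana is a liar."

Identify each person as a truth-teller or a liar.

Consider Sara. Suppose Sara is a liar.
Then no assignment of the remaining roles makes every statement match its speaker's type — contradiction.
So Sara is a truth-teller.
Consider Dana. Suppose Dana is a liar.
Then no assignment of the remaining roles makes every statement match its speaker's type — contradiction.
So Dana is a truth-teller.
With that fixed, Kofi's statement is true, so Kofi is a truth-teller.
With that fixed, Lena's statement is false, so Lena is a liar.

Sara: truth-teller, Dana: truth-teller, Kofi: truth-teller, Lena: liar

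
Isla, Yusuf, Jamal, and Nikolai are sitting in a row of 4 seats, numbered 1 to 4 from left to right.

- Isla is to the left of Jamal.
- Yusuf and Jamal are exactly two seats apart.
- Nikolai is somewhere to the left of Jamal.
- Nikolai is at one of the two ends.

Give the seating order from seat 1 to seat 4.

Nikolai, Yusuf, Isla, Jamal

From clue 1: Isla is in {1,2,3}.
From clues 1–3: Yusuf → seat 2, Jamal → seat 4.
From clues 1–4: Nikolai → seat 1, Isla → seat 3.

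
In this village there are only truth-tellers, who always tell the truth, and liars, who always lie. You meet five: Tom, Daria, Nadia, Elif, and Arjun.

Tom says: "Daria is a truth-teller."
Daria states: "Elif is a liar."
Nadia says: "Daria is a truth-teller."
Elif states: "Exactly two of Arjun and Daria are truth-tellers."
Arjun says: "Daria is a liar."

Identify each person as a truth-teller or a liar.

Consider Tom. Suppose Tom is a liar.
Then no assignment of the remaining roles makes every statement match its speaker's type — contradiction.
So Tom is a truth-teller.
Consider Daria. Suppose Daria is a liar.
Then Tom's statement comes out false, contradicting Tom being a truth-teller.
So Daria is a truth-teller.
With that fixed, Nadia's statement is true, so Nadia is a truth-teller.
With that fixed, Arjun's statement is false, so Arjun is a liar.
With that fixed, Elif's statement is false, so Elif is a liar.

Tom: truth-teller, Daria: truth-teller, Nadia: truth-teller, Elif: liar, Arjun: liar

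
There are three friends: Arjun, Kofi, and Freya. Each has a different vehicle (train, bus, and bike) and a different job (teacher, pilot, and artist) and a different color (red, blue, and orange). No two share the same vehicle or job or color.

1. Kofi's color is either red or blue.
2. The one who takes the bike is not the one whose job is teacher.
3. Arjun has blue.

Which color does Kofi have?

Clue 1 rules out orange for Kofi's color.
With clues 1–3, blue is impossible for Kofi's color.
That leaves red.

red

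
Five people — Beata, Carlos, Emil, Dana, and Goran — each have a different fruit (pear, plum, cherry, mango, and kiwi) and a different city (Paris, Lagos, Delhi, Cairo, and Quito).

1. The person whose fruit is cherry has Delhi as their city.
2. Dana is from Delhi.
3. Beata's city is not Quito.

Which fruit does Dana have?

cherry

With clues 1–2, kiwi, mango, pear, and plum are impossible for Dana's fruit.
That leaves cherry.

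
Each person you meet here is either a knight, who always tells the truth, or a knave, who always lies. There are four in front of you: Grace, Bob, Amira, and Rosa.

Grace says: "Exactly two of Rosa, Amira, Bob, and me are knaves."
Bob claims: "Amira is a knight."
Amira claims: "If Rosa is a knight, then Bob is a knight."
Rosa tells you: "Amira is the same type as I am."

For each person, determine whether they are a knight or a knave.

Grace: knave, Bob: knight, Amira: knight, Rosa: knight

Consider Grace. Suppose Grace is a knight.
Then no assignment of the remaining roles makes every statement match its speaker's type — contradiction.
So Grace is a knave.
Consider Bob. Suppose Bob is a knave.
Then no assignment of the remaining roles makes every statement match its speaker's type — contradiction.
So Bob is a knight.
With that fixed, Amira's statement is true, so Amira is a knight.
Consider Rosa. Suppose Rosa is a knave.
Then Grace's statement comes out true, contradicting Grace being a knave.
So Rosa is a knight.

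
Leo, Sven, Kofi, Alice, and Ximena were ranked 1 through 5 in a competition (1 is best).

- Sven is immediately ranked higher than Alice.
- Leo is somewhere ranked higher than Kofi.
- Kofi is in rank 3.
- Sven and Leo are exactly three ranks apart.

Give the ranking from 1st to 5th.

Leo, Ximena, Kofi, Sven, Alice

From clue 1: Sven is in {1,2,3,4}.
From clues 1–2: Leo is in {1,2,3,4}.
From clues 1–3: Kofi → rank 3, Sven → rank 4, Alice → rank 5.
From clues 1–4: Leo → rank 1, Ximena → rank 2.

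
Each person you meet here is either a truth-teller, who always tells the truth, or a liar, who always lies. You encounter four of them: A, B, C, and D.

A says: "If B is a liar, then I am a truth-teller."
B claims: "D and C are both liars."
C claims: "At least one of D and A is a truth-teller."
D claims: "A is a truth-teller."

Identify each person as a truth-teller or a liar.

Consider A. Suppose A is a liar.
Then no assignment of the remaining roles makes every statement match its speaker's type — contradiction.
So A is a truth-teller.
With that fixed, C's statement is true, so C is a truth-teller.
With that fixed, D's statement is true, so D is a truth-teller.
With that fixed, B's statement is false, so B is a liar.

A: truth-teller, B: liar, C: truth-teller, D: truth-teller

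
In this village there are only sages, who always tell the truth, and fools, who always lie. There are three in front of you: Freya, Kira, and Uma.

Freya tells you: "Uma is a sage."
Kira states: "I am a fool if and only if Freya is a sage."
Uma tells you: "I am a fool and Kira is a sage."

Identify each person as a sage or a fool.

Consider Freya. Suppose Freya is a sage.
Then whichever role Kira has, Kira's statement has the wrong truth value — contradiction.
So Freya is a fool.
Consider Kira. Suppose Kira is a sage.
Then whichever role Uma has, Uma's statement has the wrong truth value — contradiction.
So Kira is a fool.
With that fixed, Uma's statement is false, so Uma is a fool.

Freya: fool, Kira: fool, Uma: fool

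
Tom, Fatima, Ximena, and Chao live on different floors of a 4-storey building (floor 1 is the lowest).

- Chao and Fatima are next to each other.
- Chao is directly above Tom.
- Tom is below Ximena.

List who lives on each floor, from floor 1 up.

From clues 1–2: Tom is in {1,2}.
From clues 1–3: Tom → floor 1, Chao → floor 2, Fatima → floor 3, Ximena → floor 4.

Tom, Chao, Fatima, Ximena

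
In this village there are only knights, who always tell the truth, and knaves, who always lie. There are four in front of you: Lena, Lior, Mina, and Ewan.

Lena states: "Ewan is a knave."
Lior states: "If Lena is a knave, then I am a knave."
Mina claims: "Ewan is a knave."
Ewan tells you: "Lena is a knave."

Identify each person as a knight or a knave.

Lena: knight, Lior: knight, Mina: knight, Ewan: knave

Consider Lena. Suppose Lena is a knave.
Then whichever role Lior has, Lior's statement has the wrong truth value — contradiction.
So Lena is a knight.
With that fixed, Lior's statement is true, so Lior is a knight.
With that fixed, Ewan's statement is false, so Ewan is a knave.
With that fixed, Mina's statement is true, so Mina is a knight.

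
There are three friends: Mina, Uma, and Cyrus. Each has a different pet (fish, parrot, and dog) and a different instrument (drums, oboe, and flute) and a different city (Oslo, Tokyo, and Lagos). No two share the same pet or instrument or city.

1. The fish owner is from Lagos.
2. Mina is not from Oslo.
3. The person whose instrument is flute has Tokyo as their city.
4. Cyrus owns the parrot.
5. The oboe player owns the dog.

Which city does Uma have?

Oslo

With clues 1–5, Lagos and Tokyo are impossible for Uma's city.
That leaves Oslo.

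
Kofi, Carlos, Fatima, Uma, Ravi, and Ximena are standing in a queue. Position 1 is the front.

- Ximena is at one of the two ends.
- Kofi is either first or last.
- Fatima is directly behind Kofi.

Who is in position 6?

With clues 1–2, Carlos, Fatima, Ravi, and Uma are ruled out for position 6.
With clues 1–3, Kofi is ruled out for position 6.
So position 6 is Ximena.

Ximena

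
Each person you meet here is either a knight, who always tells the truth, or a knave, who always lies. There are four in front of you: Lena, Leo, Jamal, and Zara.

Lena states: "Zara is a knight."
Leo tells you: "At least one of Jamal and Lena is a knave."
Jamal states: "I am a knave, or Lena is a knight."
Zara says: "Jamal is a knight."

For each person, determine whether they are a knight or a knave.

Consider Lena. Suppose Lena is a knave.
Then whichever role Jamal has, Jamal's statement has the wrong truth value — contradiction.
So Lena is a knight.
With that fixed, Jamal's statement is true, so Jamal is a knight.
With that fixed, Zara's statement is true, so Zara is a knight.
With that fixed, Leo's statement is false, so Leo is a knave.

Lena: knight, Leo: knave, Jamal: knight, Zara: knight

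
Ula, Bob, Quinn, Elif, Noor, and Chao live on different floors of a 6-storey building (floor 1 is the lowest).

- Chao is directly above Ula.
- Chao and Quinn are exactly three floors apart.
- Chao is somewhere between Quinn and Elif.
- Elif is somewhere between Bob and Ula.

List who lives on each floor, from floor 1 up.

From clue 1: Ula is in {1,2,3,4,5}.
From clues 1–3: Ula is in {2,3,4}.
From clues 1–4: Quinn → floor 1, Noor → floor 2, Ula → floor 3, Chao → floor 4, Elif → floor 5, Bob → floor 6.

Quinn, Noor, Ula, Chao, Elif, Bob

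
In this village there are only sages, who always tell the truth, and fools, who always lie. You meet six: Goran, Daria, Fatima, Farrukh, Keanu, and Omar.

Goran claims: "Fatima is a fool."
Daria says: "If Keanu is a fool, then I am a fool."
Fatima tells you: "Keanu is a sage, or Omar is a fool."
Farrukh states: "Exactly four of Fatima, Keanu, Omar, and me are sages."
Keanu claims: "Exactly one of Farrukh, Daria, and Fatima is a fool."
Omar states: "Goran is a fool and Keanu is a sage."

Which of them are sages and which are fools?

Consider Goran. Suppose Goran is a sage.
Then no assignment of the remaining roles makes every statement match its speaker's type — contradiction.
So Goran is a fool.
Consider Daria. Suppose Daria is a fool.
Then Daria's own statement would have to be false, but it can't be — contradiction.
So Daria is a sage.
Consider Fatima. Suppose Fatima is a fool.
Then Goran's statement comes out true, contradicting Goran being a fool.
So Fatima is a sage.
Consider Farrukh. Suppose Farrukh is a sage.
Then no assignment of the remaining roles makes every statement match its speaker's type — contradiction.
So Farrukh is a fool.
With that fixed, Keanu's statement is true, so Keanu is a sage.
With that fixed, Omar's statement is true, so Omar is a sage.

Goran: fool, Daria: sage, Fatima: sage, Farrukh: fool, Keanu: sage, Omar: sage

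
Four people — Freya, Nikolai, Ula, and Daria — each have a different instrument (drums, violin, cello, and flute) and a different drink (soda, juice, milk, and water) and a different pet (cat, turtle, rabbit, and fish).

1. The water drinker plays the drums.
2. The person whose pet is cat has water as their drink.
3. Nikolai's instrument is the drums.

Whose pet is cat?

Nikolai

With clues 1–3, Daria, Freya, and Ula are impossible for the one with pet cat.
That leaves Nikolai.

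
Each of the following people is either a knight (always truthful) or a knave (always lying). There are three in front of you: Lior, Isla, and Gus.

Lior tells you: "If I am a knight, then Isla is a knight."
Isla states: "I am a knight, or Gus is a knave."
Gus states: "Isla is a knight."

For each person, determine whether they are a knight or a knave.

Lior: knight, Isla: knight, Gus: knight

Consider Lior. Suppose Lior is a knave.
Then Lior's own statement would have to be false, but it can't be — contradiction.
So Lior is a knight.
Consider Isla. Suppose Isla is a knave.
Then Lior's statement comes out false, contradicting Lior being a knight.
So Isla is a knight.
With that fixed, Gus's statement is true, so Gus is a knight.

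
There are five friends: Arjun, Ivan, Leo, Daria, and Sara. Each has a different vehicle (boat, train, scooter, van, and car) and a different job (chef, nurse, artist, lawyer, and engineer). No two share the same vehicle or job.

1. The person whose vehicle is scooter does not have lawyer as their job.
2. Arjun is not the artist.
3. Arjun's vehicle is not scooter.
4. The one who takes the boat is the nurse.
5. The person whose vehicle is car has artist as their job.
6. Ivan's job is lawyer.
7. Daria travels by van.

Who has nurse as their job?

Arjun

With clues 1–6, Ivan is impossible for the one with job nurse.
With clues 1–7, Daria, Leo, and Sara are impossible for the one with job nurse.
That leaves Arjun.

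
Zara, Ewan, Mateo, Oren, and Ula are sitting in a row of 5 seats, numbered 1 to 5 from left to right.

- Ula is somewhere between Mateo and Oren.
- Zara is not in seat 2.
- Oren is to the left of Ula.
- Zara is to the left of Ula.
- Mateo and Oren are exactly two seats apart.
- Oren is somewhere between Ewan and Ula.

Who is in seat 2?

Ewan

With clues 1–2, Zara is ruled out for seat 2.
With clues 1–3, Mateo is ruled out for seat 2.
With clues 1–4, Ula is ruled out for seat 2.
With clues 1–6, Oren is ruled out for seat 2.
So seat 2 is Ewan.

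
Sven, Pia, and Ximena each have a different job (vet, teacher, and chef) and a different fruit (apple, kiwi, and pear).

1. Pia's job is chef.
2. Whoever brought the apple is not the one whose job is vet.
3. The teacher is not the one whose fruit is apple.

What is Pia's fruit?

apple

With clues 1–3, kiwi and pear are impossible for Pia's fruit.
That leaves apple.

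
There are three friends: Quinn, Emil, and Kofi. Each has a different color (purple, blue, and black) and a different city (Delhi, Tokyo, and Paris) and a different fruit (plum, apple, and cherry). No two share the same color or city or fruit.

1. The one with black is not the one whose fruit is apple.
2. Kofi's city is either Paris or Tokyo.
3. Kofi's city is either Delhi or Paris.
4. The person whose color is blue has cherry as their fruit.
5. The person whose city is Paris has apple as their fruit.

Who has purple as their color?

Kofi

With clues 1–5, Emil and Quinn are impossible for the one with color purple.
That leaves Kofi.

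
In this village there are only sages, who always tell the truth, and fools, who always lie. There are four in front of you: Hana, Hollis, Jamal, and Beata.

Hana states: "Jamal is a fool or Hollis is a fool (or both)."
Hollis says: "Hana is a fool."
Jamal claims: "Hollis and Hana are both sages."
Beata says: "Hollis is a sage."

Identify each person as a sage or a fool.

Consider Hana. Suppose Hana is a fool.
Then no assignment of the remaining roles makes every statement match its speaker's type — contradiction.
So Hana is a sage.
With that fixed, Hollis's statement is false, so Hollis is a fool.
With that fixed, Jamal's statement is false, so Jamal is a fool.
With that fixed, Beata's statement is false, so Beata is a fool.

Hana: sage, Hollis: fool, Jamal: fool, Beata: fool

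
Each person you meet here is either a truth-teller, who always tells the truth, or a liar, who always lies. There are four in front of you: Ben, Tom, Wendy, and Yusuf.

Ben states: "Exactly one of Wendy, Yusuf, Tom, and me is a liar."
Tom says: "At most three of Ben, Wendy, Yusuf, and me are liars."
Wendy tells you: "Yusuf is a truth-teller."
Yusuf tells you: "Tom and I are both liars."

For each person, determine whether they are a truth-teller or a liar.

Ben: liar, Tom: truth-teller, Wendy: liar, Yusuf: liar

Consider Ben. Suppose Ben is a truth-teller.
Then no assignment of the remaining roles makes every statement match its speaker's type — contradiction.
So Ben is a liar.
Consider Tom. Suppose Tom is a liar.
Then whichever role Yusuf has, Yusuf's statement has the wrong truth value — contradiction.
So Tom is a truth-teller.
With that fixed, Yusuf's statement is false, so Yusuf is a liar.
With that fixed, Wendy's statement is false, so Wendy is a liar.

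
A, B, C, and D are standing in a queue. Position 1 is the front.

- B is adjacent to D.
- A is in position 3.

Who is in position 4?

With clues 1–2, A, B, and D are ruled out for position 4.
So position 4 is C.

C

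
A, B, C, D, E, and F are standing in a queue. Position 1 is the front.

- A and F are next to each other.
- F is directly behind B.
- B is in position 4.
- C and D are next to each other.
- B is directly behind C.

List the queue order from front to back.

E, D, C, B, F, A

From clues 1–2: A is in {3,4,5,6}.
From clues 1–3: B → position 4, F → position 5, A → position 6.
From clues 1–4: E is in {1,3}.
From clues 1–5: E → position 1, D → position 2, C → position 3.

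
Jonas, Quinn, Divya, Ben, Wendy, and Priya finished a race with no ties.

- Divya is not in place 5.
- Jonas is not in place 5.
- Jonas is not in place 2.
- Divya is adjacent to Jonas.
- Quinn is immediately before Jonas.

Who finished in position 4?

With clues 1–5, Ben, Jonas, Priya, Quinn, and Wendy are ruled out for place 4.
So place 4 is Divya.

Divya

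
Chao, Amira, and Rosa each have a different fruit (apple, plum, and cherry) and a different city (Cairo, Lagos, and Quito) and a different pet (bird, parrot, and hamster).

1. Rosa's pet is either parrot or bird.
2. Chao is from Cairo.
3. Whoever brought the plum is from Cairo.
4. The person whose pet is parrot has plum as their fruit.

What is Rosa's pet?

bird

Clue 1 rules out hamster for Rosa's pet.
With clues 1–4, parrot is impossible for Rosa's pet.
That leaves bird.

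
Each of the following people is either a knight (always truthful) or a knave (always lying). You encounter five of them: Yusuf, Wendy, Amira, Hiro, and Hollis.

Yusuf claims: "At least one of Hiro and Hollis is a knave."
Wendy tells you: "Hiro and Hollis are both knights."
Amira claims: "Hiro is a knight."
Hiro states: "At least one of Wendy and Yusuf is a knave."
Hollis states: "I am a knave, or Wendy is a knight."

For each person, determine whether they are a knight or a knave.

Consider Yusuf. Suppose Yusuf is a knight.
Then no assignment of the remaining roles makes every statement match its speaker's type — contradiction.
So Yusuf is a knave.
With that fixed, Hiro's statement is true, so Hiro is a knight.
With that fixed, Amira's statement is true, so Amira is a knight.
Consider Wendy. Suppose Wendy is a knave.
Then whichever role Hollis has, Hollis's statement has the wrong truth value — contradiction.
So Wendy is a knight.
With that fixed, Hollis's statement is true, so Hollis is a knight.

Yusuf: knave, Wendy: knight, Amira: knight, Hiro: knight, Hollis: knight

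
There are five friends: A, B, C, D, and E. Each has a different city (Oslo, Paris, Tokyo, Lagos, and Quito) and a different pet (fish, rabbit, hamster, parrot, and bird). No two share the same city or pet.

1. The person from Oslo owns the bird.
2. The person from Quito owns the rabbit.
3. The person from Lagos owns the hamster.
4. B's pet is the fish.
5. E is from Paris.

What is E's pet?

parrot

With clues 1–4, fish is impossible for E's pet.
With clues 1–5, bird, hamster, and rabbit are impossible for E's pet.
That leaves parrot.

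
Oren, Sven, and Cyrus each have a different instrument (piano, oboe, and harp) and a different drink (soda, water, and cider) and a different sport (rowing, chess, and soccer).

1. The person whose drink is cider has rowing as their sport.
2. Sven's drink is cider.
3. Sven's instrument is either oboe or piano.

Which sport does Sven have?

rowing

With clues 1–2, chess and soccer are impossible for Sven's sport.
That leaves rowing.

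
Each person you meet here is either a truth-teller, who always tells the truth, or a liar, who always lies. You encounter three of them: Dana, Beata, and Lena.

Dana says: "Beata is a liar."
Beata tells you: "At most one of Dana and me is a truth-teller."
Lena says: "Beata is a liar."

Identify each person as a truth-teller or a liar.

Dana: liar, Beata: truth-teller, Lena: liar

Consider Dana. Suppose Dana is a truth-teller.
Then whichever role Beata has, Beata's statement has the wrong truth value — contradiction.
So Dana is a liar.
With that fixed, Beata's statement is true, so Beata is a truth-teller.
With that fixed, Lena's statement is false, so Lena is a liar.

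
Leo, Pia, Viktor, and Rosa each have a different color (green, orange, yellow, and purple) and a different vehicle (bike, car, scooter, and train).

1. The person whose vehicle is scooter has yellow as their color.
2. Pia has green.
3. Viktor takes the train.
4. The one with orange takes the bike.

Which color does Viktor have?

With clues 1–2, green is impossible for Viktor's color.
With clues 1–3, yellow is impossible for Viktor's color.
With clues 1–4, orange is impossible for Viktor's color.
That leaves purple.

purple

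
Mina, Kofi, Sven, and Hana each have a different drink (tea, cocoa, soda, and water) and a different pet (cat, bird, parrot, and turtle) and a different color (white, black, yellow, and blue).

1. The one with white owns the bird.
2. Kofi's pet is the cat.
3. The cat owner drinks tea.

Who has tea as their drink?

With clues 1–3, Hana, Mina, and Sven are impossible for the one with drink tea.
That leaves Kofi.

Kofi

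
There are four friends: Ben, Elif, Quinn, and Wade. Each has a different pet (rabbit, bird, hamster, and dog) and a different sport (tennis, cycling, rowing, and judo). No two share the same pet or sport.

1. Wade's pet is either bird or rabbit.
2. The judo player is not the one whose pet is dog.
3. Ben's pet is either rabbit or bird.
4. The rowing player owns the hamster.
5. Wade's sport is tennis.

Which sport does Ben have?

judo

With clues 1–4, rowing is impossible for Ben's sport.
With clues 1–5, cycling and tennis are impossible for Ben's sport.
That leaves judo.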